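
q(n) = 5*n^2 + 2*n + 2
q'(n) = 10*n + 2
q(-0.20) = 1.80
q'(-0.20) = 0.00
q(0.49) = 4.18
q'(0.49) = 6.90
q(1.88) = 23.43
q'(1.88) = 20.80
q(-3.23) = 47.70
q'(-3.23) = -30.30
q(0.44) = 3.85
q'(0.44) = 6.40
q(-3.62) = 60.28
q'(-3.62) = -34.20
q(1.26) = 12.46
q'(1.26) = 14.60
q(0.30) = 3.05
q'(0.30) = 5.00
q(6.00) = 194.00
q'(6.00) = 62.00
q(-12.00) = 698.00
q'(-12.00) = -118.00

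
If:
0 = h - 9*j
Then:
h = 9*j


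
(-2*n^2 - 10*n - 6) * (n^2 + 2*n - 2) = -2*n^4 - 14*n^3 - 22*n^2 + 8*n + 12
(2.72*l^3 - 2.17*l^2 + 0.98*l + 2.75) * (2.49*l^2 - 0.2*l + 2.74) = 6.7728*l^5 - 5.9473*l^4 + 10.327*l^3 + 0.7057*l^2 + 2.1352*l + 7.535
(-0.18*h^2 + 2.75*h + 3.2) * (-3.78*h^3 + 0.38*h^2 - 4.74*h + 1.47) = 0.6804*h^5 - 10.4634*h^4 - 10.1978*h^3 - 12.0836*h^2 - 11.1255*h + 4.704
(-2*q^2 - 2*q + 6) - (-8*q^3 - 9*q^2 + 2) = 8*q^3 + 7*q^2 - 2*q + 4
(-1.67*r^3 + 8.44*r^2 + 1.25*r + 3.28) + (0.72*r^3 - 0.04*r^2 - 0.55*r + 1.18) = -0.95*r^3 + 8.4*r^2 + 0.7*r + 4.46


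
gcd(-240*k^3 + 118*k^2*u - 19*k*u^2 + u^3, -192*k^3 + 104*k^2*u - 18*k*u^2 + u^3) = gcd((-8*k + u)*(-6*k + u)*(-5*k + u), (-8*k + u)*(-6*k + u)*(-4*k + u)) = 48*k^2 - 14*k*u + u^2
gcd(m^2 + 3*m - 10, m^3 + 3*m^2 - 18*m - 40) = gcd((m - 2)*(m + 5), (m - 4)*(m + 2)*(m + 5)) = m + 5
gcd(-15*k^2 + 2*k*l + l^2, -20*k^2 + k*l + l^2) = 5*k + l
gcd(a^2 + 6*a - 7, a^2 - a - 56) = a + 7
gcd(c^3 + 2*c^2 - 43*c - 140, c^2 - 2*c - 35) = c^2 - 2*c - 35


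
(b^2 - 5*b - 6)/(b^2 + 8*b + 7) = (b - 6)/(b + 7)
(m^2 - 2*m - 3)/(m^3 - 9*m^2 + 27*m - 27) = (m + 1)/(m^2 - 6*m + 9)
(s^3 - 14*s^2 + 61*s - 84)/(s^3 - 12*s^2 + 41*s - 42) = (s - 4)/(s - 2)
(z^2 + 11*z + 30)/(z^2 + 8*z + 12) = (z + 5)/(z + 2)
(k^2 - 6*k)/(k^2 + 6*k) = (k - 6)/(k + 6)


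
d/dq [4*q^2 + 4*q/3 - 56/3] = 8*q + 4/3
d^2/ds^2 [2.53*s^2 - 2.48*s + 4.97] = 5.06000000000000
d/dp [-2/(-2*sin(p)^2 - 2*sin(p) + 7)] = -(4*sin(2*p) + 4*cos(p))/(-2*sin(p) + cos(2*p) + 6)^2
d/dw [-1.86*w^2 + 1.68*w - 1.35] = 1.68 - 3.72*w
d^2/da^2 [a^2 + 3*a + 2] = 2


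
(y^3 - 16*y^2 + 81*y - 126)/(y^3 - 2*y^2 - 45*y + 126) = (y - 7)/(y + 7)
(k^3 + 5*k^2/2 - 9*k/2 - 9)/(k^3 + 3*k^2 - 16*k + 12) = (2*k^2 + 9*k + 9)/(2*(k^2 + 5*k - 6))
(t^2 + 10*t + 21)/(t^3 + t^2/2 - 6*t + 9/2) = 2*(t + 7)/(2*t^2 - 5*t + 3)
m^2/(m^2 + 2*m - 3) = m^2/(m^2 + 2*m - 3)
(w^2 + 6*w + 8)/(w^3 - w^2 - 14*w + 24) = (w + 2)/(w^2 - 5*w + 6)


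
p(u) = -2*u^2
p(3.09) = -19.10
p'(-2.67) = 10.68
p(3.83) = -29.34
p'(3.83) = -15.32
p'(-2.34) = 9.36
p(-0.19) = -0.07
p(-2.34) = -10.95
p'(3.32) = -13.28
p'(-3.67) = 14.68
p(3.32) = -22.04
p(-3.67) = -26.94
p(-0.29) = -0.17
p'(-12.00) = 48.00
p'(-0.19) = 0.76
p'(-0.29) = 1.16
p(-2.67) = -14.26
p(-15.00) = -450.00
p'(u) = -4*u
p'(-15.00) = 60.00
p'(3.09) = -12.36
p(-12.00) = -288.00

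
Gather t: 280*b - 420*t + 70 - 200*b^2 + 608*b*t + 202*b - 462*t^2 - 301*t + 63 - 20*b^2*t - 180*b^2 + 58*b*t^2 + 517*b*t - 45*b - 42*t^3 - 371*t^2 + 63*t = -380*b^2 + 437*b - 42*t^3 + t^2*(58*b - 833) + t*(-20*b^2 + 1125*b - 658) + 133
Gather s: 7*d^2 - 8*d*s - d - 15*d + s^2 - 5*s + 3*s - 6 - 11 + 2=7*d^2 - 16*d + s^2 + s*(-8*d - 2) - 15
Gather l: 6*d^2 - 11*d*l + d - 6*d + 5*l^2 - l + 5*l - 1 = 6*d^2 - 5*d + 5*l^2 + l*(4 - 11*d) - 1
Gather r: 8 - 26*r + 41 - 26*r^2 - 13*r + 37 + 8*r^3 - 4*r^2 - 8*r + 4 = 8*r^3 - 30*r^2 - 47*r + 90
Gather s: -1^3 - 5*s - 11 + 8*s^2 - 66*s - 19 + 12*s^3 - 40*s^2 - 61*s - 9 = 12*s^3 - 32*s^2 - 132*s - 40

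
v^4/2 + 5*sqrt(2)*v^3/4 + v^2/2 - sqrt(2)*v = v*(v/2 + sqrt(2))*(v - sqrt(2)/2)*(v + sqrt(2))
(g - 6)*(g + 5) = g^2 - g - 30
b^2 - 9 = (b - 3)*(b + 3)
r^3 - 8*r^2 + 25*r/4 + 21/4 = (r - 7)*(r - 3/2)*(r + 1/2)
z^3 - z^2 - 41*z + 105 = (z - 5)*(z - 3)*(z + 7)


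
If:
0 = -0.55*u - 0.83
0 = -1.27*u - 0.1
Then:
No Solution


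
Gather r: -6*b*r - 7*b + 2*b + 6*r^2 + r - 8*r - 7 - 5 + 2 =-5*b + 6*r^2 + r*(-6*b - 7) - 10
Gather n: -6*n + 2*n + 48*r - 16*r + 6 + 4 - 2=-4*n + 32*r + 8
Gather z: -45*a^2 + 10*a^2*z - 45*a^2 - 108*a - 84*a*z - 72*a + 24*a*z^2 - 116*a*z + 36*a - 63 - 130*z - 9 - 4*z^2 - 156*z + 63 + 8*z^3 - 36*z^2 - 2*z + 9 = -90*a^2 - 144*a + 8*z^3 + z^2*(24*a - 40) + z*(10*a^2 - 200*a - 288)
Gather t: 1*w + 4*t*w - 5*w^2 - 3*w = 4*t*w - 5*w^2 - 2*w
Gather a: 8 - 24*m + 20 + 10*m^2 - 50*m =10*m^2 - 74*m + 28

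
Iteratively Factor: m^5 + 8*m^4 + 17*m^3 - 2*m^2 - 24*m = (m + 4)*(m^4 + 4*m^3 + m^2 - 6*m) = (m - 1)*(m + 4)*(m^3 + 5*m^2 + 6*m) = (m - 1)*(m + 2)*(m + 4)*(m^2 + 3*m) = (m - 1)*(m + 2)*(m + 3)*(m + 4)*(m)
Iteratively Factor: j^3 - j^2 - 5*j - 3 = (j + 1)*(j^2 - 2*j - 3) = (j + 1)^2*(j - 3)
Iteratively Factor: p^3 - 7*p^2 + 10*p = (p - 2)*(p^2 - 5*p) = p*(p - 2)*(p - 5)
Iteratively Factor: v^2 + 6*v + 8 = (v + 4)*(v + 2)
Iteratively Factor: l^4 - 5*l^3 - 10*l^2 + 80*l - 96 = (l - 4)*(l^3 - l^2 - 14*l + 24) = (l - 4)*(l - 3)*(l^2 + 2*l - 8) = (l - 4)*(l - 3)*(l + 4)*(l - 2)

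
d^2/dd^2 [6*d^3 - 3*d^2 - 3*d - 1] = 36*d - 6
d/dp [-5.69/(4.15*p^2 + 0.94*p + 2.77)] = (47.227*p + 5.3486)/(4.15*p^2 + 0.94*p + 2.77)^2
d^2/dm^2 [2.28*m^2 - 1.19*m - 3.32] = 4.56000000000000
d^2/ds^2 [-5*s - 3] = 0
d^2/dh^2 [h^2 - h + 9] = 2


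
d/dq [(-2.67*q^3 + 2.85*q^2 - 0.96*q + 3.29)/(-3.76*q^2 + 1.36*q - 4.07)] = (10.0392*q^4 - 7.2624*q^3 + 32.8671*q^2 + 1.54179999999999*q - 0.5672)/(14.1376*q^4 - 10.2272*q^3 + 32.456*q^2 - 11.0704*q + 16.5649)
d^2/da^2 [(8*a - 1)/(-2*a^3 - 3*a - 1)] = 6*(-3*(8*a - 1)*(2*a^2 + 1)^2 + 2*(8*a^2 + a*(8*a - 1) + 4)*(2*a^3 + 3*a + 1))/(2*a^3 + 3*a + 1)^3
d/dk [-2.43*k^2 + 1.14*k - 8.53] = 1.14 - 4.86*k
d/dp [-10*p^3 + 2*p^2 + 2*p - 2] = -30*p^2 + 4*p + 2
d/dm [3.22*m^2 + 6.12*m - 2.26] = 6.44*m + 6.12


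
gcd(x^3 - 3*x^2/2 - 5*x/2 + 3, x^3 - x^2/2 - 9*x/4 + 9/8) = x + 3/2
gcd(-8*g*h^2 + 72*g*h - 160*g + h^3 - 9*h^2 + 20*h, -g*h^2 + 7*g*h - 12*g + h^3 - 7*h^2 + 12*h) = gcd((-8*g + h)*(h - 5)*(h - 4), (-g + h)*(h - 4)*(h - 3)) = h - 4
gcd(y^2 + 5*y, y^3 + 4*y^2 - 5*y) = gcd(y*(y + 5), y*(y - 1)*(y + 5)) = y^2 + 5*y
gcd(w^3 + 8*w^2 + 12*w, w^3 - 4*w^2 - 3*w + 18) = w + 2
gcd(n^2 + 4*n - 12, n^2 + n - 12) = 1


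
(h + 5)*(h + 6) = h^2 + 11*h + 30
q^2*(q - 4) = q^3 - 4*q^2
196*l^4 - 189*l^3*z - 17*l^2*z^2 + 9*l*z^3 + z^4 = (-4*l + z)*(-l + z)*(7*l + z)^2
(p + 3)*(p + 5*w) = p^2 + 5*p*w + 3*p + 15*w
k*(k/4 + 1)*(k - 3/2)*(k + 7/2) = k^4/4 + 3*k^3/2 + 11*k^2/16 - 21*k/4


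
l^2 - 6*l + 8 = (l - 4)*(l - 2)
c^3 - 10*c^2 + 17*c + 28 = (c - 7)*(c - 4)*(c + 1)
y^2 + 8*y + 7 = (y + 1)*(y + 7)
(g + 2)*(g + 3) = g^2 + 5*g + 6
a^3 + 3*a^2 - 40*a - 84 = (a - 6)*(a + 2)*(a + 7)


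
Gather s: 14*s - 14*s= 0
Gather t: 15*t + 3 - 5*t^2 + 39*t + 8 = -5*t^2 + 54*t + 11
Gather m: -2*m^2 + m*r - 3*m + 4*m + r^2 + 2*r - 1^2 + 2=-2*m^2 + m*(r + 1) + r^2 + 2*r + 1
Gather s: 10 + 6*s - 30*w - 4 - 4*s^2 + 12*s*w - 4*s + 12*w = -4*s^2 + s*(12*w + 2) - 18*w + 6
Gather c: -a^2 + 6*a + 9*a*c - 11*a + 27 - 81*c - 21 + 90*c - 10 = -a^2 - 5*a + c*(9*a + 9) - 4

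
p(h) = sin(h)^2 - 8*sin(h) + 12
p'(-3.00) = 8.20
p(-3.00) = 13.15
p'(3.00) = 7.64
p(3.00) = 10.89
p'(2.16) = 3.52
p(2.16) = 6.04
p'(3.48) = 8.17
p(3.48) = 14.77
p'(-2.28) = 6.20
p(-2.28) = 18.65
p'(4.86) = -1.47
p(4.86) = 20.89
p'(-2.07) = 4.67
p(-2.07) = 19.79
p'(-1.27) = -2.94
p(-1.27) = 20.55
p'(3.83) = 7.16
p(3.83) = 17.49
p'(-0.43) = -8.03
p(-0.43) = 15.51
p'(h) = 2*sin(h)*cos(h) - 8*cos(h)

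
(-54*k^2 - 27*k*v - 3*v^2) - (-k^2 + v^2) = -53*k^2 - 27*k*v - 4*v^2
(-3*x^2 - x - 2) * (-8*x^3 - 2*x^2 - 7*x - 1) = 24*x^5 + 14*x^4 + 39*x^3 + 14*x^2 + 15*x + 2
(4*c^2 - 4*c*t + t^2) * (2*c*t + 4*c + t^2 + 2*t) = 8*c^3*t + 16*c^3 - 4*c^2*t^2 - 8*c^2*t - 2*c*t^3 - 4*c*t^2 + t^4 + 2*t^3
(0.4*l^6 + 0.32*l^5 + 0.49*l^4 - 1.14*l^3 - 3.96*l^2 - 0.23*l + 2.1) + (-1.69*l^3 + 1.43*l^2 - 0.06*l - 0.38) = 0.4*l^6 + 0.32*l^5 + 0.49*l^4 - 2.83*l^3 - 2.53*l^2 - 0.29*l + 1.72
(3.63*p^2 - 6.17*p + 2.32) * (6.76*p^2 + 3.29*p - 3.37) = 24.5388*p^4 - 29.7665*p^3 - 16.8492*p^2 + 28.4257*p - 7.8184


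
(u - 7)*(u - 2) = u^2 - 9*u + 14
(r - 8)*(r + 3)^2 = r^3 - 2*r^2 - 39*r - 72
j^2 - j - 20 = (j - 5)*(j + 4)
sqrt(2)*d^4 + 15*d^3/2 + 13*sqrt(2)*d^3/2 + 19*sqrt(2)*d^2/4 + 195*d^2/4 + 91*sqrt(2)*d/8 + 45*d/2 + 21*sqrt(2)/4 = (d + 1/2)*(d + 6)*(d + 7*sqrt(2)/2)*(sqrt(2)*d + 1/2)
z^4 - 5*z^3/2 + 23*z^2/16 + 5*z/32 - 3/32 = (z - 3/2)*(z - 1)*(z - 1/4)*(z + 1/4)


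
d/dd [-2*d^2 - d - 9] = -4*d - 1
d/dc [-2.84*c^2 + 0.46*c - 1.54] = 0.46 - 5.68*c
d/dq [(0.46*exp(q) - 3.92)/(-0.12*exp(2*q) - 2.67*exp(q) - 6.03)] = (0.0552*exp(2*q) - 0.9408*exp(q) - 13.2402)*exp(q)/(0.0144*exp(4*q) + 0.6408*exp(3*q) + 8.5761*exp(2*q) + 32.2002*exp(q) + 36.3609)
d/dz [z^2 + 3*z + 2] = 2*z + 3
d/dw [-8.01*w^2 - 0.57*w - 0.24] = -16.02*w - 0.57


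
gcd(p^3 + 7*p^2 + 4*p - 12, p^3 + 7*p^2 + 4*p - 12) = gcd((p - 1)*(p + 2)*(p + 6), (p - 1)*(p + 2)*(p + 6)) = p^3 + 7*p^2 + 4*p - 12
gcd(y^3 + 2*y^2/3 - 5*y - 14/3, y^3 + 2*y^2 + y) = y + 1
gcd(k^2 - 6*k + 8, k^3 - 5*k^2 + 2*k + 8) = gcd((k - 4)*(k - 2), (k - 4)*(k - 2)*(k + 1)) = k^2 - 6*k + 8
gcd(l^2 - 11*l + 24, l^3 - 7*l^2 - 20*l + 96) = l^2 - 11*l + 24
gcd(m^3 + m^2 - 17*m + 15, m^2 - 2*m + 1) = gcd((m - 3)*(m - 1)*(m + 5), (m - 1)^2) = m - 1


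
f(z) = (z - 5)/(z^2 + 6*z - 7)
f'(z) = (-2*z - 6)*(z - 5)/(z^2 + 6*z - 7)^2 + 1/(z^2 + 6*z - 7)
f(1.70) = -0.54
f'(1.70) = 1.00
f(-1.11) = 0.49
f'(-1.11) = 0.07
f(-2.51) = 0.48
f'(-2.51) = -0.03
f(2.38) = -0.20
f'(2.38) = 0.25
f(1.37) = -1.17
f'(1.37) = 3.63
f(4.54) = -0.01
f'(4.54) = 0.03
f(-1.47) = 0.47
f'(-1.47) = 0.03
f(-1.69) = 0.47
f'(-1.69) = 0.02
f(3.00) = -0.10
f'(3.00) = 0.11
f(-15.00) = -0.16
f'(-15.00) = -0.02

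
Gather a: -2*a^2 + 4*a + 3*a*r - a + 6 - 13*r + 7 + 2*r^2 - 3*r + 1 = -2*a^2 + a*(3*r + 3) + 2*r^2 - 16*r + 14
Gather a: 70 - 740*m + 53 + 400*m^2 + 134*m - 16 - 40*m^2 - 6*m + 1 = 360*m^2 - 612*m + 108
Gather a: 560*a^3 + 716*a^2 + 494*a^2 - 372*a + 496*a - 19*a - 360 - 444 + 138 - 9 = 560*a^3 + 1210*a^2 + 105*a - 675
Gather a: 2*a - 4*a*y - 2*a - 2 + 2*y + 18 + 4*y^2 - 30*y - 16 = -4*a*y + 4*y^2 - 28*y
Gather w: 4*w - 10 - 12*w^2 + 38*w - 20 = -12*w^2 + 42*w - 30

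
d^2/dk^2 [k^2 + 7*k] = 2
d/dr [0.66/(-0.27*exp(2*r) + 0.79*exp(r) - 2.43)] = (0.3564*exp(r) - 0.5214)*exp(r)/(0.27*exp(2*r) - 0.79*exp(r) + 2.43)^2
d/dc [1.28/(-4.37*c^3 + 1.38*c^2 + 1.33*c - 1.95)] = (16.7808*c^2 - 3.5328*c - 1.7024)/(4.37*c^3 - 1.38*c^2 - 1.33*c + 1.95)^2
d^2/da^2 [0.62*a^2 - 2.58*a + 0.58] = 1.24000000000000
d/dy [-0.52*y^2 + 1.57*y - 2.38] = 1.57 - 1.04*y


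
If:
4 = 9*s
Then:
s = 4/9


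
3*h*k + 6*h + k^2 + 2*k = (3*h + k)*(k + 2)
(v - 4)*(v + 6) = v^2 + 2*v - 24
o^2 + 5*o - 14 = (o - 2)*(o + 7)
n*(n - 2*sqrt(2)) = n^2 - 2*sqrt(2)*n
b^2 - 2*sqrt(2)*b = b*(b - 2*sqrt(2))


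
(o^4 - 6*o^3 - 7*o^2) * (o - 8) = o^5 - 14*o^4 + 41*o^3 + 56*o^2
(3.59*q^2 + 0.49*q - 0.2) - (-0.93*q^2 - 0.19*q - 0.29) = 4.52*q^2 + 0.68*q + 0.09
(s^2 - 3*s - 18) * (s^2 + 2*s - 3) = s^4 - s^3 - 27*s^2 - 27*s + 54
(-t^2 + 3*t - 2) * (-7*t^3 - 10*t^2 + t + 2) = 7*t^5 - 11*t^4 - 17*t^3 + 21*t^2 + 4*t - 4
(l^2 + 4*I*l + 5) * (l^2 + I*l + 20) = l^4 + 5*I*l^3 + 21*l^2 + 85*I*l + 100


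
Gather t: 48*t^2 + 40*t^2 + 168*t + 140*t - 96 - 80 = 88*t^2 + 308*t - 176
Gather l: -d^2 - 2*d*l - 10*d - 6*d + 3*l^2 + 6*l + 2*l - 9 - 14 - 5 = -d^2 - 16*d + 3*l^2 + l*(8 - 2*d) - 28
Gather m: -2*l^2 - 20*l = -2*l^2 - 20*l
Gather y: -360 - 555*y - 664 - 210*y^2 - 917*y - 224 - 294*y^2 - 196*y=-504*y^2 - 1668*y - 1248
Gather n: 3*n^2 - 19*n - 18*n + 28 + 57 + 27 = 3*n^2 - 37*n + 112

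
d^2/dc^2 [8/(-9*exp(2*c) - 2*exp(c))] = 16*(-4*(9*exp(c) + 1)^2 + (9*exp(c) + 2)*(18*exp(c) + 1))*exp(-c)/(9*exp(c) + 2)^3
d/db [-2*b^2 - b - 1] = -4*b - 1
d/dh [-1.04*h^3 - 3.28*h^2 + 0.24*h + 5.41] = -3.12*h^2 - 6.56*h + 0.24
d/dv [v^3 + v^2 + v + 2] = 3*v^2 + 2*v + 1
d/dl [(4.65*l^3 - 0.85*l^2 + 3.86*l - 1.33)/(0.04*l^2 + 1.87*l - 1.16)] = (0.186*l^4 + 17.391*l^3 - 17.9259*l^2 + 2.0784*l - 1.9905)/(0.0016*l^4 + 0.1496*l^3 + 3.4041*l^2 - 4.3384*l + 1.3456)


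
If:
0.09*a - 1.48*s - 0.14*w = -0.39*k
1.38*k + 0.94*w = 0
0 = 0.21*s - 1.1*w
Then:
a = 90.6448125143777*w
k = -0.681159420289855*w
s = 5.23809523809524*w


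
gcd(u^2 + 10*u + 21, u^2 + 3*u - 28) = u + 7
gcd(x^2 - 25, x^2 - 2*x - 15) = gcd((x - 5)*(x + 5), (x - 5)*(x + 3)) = x - 5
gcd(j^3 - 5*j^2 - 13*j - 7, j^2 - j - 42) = j - 7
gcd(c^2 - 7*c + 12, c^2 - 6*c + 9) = c - 3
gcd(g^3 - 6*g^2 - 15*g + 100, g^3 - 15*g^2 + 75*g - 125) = g^2 - 10*g + 25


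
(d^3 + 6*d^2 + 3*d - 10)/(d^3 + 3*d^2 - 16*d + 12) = (d^2 + 7*d + 10)/(d^2 + 4*d - 12)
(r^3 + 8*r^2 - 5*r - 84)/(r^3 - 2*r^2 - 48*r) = (-r^3 - 8*r^2 + 5*r + 84)/(r*(-r^2 + 2*r + 48))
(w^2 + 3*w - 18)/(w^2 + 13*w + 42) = (w - 3)/(w + 7)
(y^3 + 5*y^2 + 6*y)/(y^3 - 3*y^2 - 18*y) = (y + 2)/(y - 6)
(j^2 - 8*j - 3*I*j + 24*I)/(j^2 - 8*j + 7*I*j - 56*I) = (j - 3*I)/(j + 7*I)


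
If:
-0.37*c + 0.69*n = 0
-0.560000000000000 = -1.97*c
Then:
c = 0.28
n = 0.15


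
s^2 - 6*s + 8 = (s - 4)*(s - 2)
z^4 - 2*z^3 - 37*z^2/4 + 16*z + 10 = (z - 5/2)*(z + 1/2)*(z - 2*sqrt(2))*(z + 2*sqrt(2))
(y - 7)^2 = y^2 - 14*y + 49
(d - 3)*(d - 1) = d^2 - 4*d + 3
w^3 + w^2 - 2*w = w*(w - 1)*(w + 2)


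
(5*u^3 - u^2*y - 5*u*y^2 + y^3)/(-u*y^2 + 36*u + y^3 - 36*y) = (-5*u^2 - 4*u*y + y^2)/(y^2 - 36)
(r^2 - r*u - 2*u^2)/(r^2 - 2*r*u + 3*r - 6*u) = (r + u)/(r + 3)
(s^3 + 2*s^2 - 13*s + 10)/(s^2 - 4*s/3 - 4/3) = 3*(s^2 + 4*s - 5)/(3*s + 2)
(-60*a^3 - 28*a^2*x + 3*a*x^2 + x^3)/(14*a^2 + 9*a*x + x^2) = (-30*a^2 + a*x + x^2)/(7*a + x)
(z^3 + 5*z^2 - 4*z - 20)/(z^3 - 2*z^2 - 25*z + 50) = (z + 2)/(z - 5)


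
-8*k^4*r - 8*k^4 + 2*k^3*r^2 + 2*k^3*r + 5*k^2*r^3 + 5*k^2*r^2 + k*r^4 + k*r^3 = (-k + r)*(2*k + r)*(4*k + r)*(k*r + k)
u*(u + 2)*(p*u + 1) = p*u^3 + 2*p*u^2 + u^2 + 2*u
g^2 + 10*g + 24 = (g + 4)*(g + 6)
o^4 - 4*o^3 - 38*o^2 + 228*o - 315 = (o - 5)*(o - 3)^2*(o + 7)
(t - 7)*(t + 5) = t^2 - 2*t - 35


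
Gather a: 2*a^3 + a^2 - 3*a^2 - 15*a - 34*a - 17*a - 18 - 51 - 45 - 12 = 2*a^3 - 2*a^2 - 66*a - 126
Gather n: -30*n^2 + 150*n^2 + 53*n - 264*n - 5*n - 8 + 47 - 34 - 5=120*n^2 - 216*n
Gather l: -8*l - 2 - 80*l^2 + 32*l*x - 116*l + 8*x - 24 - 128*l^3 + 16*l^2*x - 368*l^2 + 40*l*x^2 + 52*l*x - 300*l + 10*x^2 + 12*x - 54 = -128*l^3 + l^2*(16*x - 448) + l*(40*x^2 + 84*x - 424) + 10*x^2 + 20*x - 80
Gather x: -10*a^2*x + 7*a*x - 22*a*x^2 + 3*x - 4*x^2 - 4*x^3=-4*x^3 + x^2*(-22*a - 4) + x*(-10*a^2 + 7*a + 3)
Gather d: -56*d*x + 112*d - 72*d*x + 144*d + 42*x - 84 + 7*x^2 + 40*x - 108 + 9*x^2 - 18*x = d*(256 - 128*x) + 16*x^2 + 64*x - 192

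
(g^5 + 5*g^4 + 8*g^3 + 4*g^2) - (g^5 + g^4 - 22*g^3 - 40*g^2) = 4*g^4 + 30*g^3 + 44*g^2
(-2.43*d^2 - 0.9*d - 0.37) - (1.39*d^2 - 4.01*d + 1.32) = -3.82*d^2 + 3.11*d - 1.69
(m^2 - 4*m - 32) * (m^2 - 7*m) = m^4 - 11*m^3 - 4*m^2 + 224*m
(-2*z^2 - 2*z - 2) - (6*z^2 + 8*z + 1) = -8*z^2 - 10*z - 3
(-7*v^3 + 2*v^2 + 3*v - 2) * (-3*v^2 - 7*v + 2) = 21*v^5 + 43*v^4 - 37*v^3 - 11*v^2 + 20*v - 4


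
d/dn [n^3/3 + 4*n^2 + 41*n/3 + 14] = n^2 + 8*n + 41/3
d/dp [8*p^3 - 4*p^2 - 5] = 8*p*(3*p - 1)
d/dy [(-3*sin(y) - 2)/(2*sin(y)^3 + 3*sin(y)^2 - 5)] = 3*(4*sin(y)^3 + 7*sin(y)^2 + 4*sin(y) + 5)*cos(y)/(2*sin(y)^3 + 3*sin(y)^2 - 5)^2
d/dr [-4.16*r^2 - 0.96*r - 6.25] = -8.32*r - 0.96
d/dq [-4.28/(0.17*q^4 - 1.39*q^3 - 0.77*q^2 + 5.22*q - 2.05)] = (2.9104*q^3 - 17.8476*q^2 - 6.5912*q + 22.3416)/(-0.17*q^4 + 1.39*q^3 + 0.77*q^2 - 5.22*q + 2.05)^2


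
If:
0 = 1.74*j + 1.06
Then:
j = -0.61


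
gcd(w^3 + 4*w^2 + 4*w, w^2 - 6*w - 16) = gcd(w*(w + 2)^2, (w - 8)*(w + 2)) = w + 2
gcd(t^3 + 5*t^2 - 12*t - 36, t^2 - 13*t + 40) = 1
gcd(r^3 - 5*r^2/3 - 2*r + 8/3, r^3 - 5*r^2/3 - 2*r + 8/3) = r^3 - 5*r^2/3 - 2*r + 8/3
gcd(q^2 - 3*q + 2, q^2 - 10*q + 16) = q - 2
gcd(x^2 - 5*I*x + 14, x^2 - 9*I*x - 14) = x - 7*I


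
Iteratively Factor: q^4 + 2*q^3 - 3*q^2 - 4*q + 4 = (q - 1)*(q^3 + 3*q^2 - 4) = (q - 1)*(q + 2)*(q^2 + q - 2) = (q - 1)*(q + 2)^2*(q - 1)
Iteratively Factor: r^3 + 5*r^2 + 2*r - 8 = (r - 1)*(r^2 + 6*r + 8) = (r - 1)*(r + 2)*(r + 4)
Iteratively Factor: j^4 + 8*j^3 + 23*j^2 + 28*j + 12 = (j + 2)*(j^3 + 6*j^2 + 11*j + 6) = (j + 1)*(j + 2)*(j^2 + 5*j + 6) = (j + 1)*(j + 2)*(j + 3)*(j + 2)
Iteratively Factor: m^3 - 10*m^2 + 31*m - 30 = (m - 2)*(m^2 - 8*m + 15) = (m - 3)*(m - 2)*(m - 5)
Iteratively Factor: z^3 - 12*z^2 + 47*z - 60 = (z - 4)*(z^2 - 8*z + 15) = (z - 5)*(z - 4)*(z - 3)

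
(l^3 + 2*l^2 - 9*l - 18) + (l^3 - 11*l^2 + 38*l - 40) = 2*l^3 - 9*l^2 + 29*l - 58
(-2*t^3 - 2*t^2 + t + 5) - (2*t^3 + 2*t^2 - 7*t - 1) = -4*t^3 - 4*t^2 + 8*t + 6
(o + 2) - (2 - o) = 2*o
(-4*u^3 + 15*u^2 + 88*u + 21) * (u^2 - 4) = -4*u^5 + 15*u^4 + 104*u^3 - 39*u^2 - 352*u - 84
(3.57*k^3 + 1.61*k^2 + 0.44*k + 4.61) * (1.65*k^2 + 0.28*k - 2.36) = 5.8905*k^5 + 3.6561*k^4 - 7.2484*k^3 + 3.9301*k^2 + 0.2524*k - 10.8796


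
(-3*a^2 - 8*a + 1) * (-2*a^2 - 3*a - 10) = 6*a^4 + 25*a^3 + 52*a^2 + 77*a - 10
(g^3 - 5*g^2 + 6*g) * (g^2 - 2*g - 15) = g^5 - 7*g^4 + g^3 + 63*g^2 - 90*g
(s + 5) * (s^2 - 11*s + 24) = s^3 - 6*s^2 - 31*s + 120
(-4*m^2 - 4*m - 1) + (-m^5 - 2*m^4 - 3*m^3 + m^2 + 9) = -m^5 - 2*m^4 - 3*m^3 - 3*m^2 - 4*m + 8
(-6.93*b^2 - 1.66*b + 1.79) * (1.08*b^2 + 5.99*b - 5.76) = -7.4844*b^4 - 43.3035*b^3 + 31.9066*b^2 + 20.2837*b - 10.3104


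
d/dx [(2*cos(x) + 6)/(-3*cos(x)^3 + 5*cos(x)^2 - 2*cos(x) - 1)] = 8*(-42*sin(x) + 54*sin(2*x) - 22*sin(3*x) - 3*sin(4*x))/(-17*cos(x) + 10*cos(2*x) - 3*cos(3*x) + 6)^2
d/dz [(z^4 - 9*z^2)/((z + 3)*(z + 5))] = 2*z*(z^2 + 6*z - 15)/(z^2 + 10*z + 25)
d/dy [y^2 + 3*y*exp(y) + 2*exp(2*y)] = 3*y*exp(y) + 2*y + 4*exp(2*y) + 3*exp(y)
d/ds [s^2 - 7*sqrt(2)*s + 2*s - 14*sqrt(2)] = 2*s - 7*sqrt(2) + 2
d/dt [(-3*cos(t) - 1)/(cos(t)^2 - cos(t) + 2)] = (3*sin(t)^2 - 2*cos(t) + 4)*sin(t)/(sin(t)^2 + cos(t) - 3)^2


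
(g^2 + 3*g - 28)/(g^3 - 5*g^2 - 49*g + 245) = (g - 4)/(g^2 - 12*g + 35)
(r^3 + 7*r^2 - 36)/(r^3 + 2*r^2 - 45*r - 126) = (r - 2)/(r - 7)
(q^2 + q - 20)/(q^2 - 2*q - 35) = (q - 4)/(q - 7)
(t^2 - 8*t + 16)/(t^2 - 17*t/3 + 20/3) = 3*(t - 4)/(3*t - 5)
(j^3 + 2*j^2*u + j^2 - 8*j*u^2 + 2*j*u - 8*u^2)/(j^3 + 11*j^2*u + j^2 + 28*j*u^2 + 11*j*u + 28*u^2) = (j - 2*u)/(j + 7*u)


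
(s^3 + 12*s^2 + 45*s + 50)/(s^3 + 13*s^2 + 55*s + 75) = (s + 2)/(s + 3)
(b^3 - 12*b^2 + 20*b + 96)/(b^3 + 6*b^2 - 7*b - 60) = (b^3 - 12*b^2 + 20*b + 96)/(b^3 + 6*b^2 - 7*b - 60)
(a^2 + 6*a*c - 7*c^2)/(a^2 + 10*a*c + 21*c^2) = (a - c)/(a + 3*c)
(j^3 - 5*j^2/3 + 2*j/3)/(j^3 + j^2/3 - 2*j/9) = 3*(3*j^2 - 5*j + 2)/(9*j^2 + 3*j - 2)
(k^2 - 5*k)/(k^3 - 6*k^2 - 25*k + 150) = k/(k^2 - k - 30)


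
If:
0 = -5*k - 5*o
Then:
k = -o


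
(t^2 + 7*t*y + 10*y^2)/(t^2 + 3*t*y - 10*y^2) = (-t - 2*y)/(-t + 2*y)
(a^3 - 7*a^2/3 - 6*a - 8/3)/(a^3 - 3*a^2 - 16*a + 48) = (a^2 + 5*a/3 + 2/3)/(a^2 + a - 12)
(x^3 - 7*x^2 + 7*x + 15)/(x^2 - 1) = (x^2 - 8*x + 15)/(x - 1)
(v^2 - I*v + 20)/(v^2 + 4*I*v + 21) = (v^2 - I*v + 20)/(v^2 + 4*I*v + 21)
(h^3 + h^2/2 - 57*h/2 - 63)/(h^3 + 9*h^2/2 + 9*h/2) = (2*h^2 - 5*h - 42)/(h*(2*h + 3))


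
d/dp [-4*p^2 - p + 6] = -8*p - 1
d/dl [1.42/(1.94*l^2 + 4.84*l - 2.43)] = (-5.5096*l - 6.8728)/(1.94*l^2 + 4.84*l - 2.43)^2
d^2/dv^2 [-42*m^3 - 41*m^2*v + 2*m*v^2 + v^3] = 4*m + 6*v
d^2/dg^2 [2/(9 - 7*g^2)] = 84*(-7*g^2 - 3)/(7*g^2 - 9)^3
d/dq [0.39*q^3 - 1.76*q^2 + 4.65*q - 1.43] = 1.17*q^2 - 3.52*q + 4.65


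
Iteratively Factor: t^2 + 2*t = (t)*(t + 2)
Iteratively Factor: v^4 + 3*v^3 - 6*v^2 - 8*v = (v - 2)*(v^3 + 5*v^2 + 4*v) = (v - 2)*(v + 1)*(v^2 + 4*v) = (v - 2)*(v + 1)*(v + 4)*(v)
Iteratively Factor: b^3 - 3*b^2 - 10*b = (b + 2)*(b^2 - 5*b) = (b - 5)*(b + 2)*(b)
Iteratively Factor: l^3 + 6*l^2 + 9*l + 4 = (l + 4)*(l^2 + 2*l + 1) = (l + 1)*(l + 4)*(l + 1)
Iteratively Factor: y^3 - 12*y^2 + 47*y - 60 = (y - 4)*(y^2 - 8*y + 15) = (y - 4)*(y - 3)*(y - 5)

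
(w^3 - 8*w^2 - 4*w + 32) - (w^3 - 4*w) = 32 - 8*w^2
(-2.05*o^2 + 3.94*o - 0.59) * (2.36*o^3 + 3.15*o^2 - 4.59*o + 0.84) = -4.838*o^5 + 2.8409*o^4 + 20.4281*o^3 - 21.6651*o^2 + 6.0177*o - 0.4956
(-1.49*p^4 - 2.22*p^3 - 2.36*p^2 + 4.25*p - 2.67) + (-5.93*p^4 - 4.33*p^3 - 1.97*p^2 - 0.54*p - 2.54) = -7.42*p^4 - 6.55*p^3 - 4.33*p^2 + 3.71*p - 5.21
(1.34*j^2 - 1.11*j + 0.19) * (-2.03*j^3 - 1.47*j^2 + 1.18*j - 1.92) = -2.7202*j^5 + 0.2835*j^4 + 2.8272*j^3 - 4.1619*j^2 + 2.3554*j - 0.3648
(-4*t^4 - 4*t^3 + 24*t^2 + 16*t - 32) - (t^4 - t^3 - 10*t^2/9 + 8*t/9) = -5*t^4 - 3*t^3 + 226*t^2/9 + 136*t/9 - 32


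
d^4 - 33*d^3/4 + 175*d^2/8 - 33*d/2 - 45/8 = (d - 3)^2*(d - 5/2)*(d + 1/4)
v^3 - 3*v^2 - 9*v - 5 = (v - 5)*(v + 1)^2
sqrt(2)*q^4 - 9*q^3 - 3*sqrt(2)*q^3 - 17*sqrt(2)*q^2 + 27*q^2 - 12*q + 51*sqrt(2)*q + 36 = (q - 3)*(q - 6*sqrt(2))*(q + sqrt(2))*(sqrt(2)*q + 1)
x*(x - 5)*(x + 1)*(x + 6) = x^4 + 2*x^3 - 29*x^2 - 30*x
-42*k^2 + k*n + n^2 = (-6*k + n)*(7*k + n)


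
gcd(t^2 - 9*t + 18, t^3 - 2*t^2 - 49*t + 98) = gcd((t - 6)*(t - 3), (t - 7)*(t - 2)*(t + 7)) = 1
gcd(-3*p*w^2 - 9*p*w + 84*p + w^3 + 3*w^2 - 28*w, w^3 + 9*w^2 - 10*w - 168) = w^2 + 3*w - 28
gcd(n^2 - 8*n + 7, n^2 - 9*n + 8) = n - 1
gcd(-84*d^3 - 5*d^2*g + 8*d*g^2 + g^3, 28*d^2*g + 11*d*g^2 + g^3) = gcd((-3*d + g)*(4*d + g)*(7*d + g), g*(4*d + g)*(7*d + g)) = 28*d^2 + 11*d*g + g^2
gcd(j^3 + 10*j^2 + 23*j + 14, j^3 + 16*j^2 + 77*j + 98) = j^2 + 9*j + 14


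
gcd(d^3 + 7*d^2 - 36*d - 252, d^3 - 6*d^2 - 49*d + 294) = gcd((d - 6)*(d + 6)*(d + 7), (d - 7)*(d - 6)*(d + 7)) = d^2 + d - 42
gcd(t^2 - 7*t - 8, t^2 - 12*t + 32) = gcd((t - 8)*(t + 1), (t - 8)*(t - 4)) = t - 8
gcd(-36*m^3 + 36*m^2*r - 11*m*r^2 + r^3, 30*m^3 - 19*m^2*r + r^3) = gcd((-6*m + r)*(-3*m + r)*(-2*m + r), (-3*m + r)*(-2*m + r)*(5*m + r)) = 6*m^2 - 5*m*r + r^2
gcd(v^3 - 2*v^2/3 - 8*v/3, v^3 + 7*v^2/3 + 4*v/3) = v^2 + 4*v/3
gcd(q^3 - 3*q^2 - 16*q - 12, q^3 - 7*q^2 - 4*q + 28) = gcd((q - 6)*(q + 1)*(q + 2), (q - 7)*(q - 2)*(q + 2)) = q + 2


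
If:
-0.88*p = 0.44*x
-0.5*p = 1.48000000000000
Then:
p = -2.96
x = 5.92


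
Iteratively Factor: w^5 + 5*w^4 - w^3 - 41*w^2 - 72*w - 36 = (w + 3)*(w^4 + 2*w^3 - 7*w^2 - 20*w - 12) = (w - 3)*(w + 3)*(w^3 + 5*w^2 + 8*w + 4) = (w - 3)*(w + 2)*(w + 3)*(w^2 + 3*w + 2) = (w - 3)*(w + 2)^2*(w + 3)*(w + 1)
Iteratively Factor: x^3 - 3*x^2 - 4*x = (x + 1)*(x^2 - 4*x) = (x - 4)*(x + 1)*(x)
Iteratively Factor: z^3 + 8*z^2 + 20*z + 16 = (z + 4)*(z^2 + 4*z + 4) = (z + 2)*(z + 4)*(z + 2)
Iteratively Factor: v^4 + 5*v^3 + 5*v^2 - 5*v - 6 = (v + 2)*(v^3 + 3*v^2 - v - 3) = (v + 2)*(v + 3)*(v^2 - 1) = (v - 1)*(v + 2)*(v + 3)*(v + 1)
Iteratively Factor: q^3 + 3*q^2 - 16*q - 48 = (q + 4)*(q^2 - q - 12) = (q - 4)*(q + 4)*(q + 3)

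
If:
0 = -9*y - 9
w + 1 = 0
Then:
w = -1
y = -1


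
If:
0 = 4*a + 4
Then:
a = -1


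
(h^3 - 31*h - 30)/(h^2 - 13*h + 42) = (h^2 + 6*h + 5)/(h - 7)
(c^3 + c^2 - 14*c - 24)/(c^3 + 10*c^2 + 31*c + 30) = (c - 4)/(c + 5)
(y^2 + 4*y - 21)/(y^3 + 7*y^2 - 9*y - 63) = 1/(y + 3)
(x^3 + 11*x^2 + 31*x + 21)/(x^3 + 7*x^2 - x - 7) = (x + 3)/(x - 1)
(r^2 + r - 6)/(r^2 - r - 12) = (r - 2)/(r - 4)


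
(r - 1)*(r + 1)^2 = r^3 + r^2 - r - 1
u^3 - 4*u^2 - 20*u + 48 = (u - 6)*(u - 2)*(u + 4)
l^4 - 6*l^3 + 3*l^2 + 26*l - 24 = (l - 4)*(l - 3)*(l - 1)*(l + 2)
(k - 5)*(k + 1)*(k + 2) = k^3 - 2*k^2 - 13*k - 10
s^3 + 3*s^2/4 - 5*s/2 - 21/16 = (s - 3/2)*(s + 1/2)*(s + 7/4)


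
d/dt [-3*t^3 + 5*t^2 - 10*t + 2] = -9*t^2 + 10*t - 10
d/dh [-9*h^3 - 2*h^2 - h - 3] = -27*h^2 - 4*h - 1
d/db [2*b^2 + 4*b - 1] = 4*b + 4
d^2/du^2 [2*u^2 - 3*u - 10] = 4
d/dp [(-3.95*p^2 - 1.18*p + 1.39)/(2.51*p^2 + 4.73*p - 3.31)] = (-15.7217*p^2 + 19.1712*p - 2.6689)/(6.3001*p^4 + 23.7446*p^3 + 5.75670000000001*p^2 - 31.3126*p + 10.9561)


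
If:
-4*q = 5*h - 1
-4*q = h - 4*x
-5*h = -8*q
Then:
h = 2/15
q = 1/12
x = 7/60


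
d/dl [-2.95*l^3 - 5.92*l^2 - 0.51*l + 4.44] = -8.85*l^2 - 11.84*l - 0.51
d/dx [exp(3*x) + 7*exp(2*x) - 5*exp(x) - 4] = (3*exp(2*x) + 14*exp(x) - 5)*exp(x)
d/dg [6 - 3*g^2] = -6*g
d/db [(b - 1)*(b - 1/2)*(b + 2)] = 3*b^2 + b - 5/2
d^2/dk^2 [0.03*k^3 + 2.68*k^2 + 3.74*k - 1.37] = 0.18*k + 5.36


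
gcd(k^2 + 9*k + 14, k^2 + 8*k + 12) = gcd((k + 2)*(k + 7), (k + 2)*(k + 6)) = k + 2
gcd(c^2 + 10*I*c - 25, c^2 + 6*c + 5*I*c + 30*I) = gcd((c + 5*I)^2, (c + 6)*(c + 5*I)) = c + 5*I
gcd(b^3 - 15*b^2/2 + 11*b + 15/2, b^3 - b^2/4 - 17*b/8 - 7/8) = b + 1/2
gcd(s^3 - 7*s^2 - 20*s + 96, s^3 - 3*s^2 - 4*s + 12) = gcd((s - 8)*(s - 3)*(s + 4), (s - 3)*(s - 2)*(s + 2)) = s - 3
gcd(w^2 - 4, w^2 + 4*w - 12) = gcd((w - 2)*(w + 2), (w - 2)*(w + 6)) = w - 2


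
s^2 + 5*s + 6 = (s + 2)*(s + 3)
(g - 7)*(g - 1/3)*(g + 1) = g^3 - 19*g^2/3 - 5*g + 7/3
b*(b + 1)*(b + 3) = b^3 + 4*b^2 + 3*b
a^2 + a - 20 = (a - 4)*(a + 5)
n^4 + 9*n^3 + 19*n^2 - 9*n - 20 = (n - 1)*(n + 1)*(n + 4)*(n + 5)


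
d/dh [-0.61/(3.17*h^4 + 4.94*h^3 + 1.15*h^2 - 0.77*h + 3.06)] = (7.7348*h^3 + 9.0402*h^2 + 1.403*h - 0.4697)/(3.17*h^4 + 4.94*h^3 + 1.15*h^2 - 0.77*h + 3.06)^2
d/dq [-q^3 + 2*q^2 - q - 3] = -3*q^2 + 4*q - 1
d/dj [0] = 0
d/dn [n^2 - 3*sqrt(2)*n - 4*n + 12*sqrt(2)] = 2*n - 3*sqrt(2) - 4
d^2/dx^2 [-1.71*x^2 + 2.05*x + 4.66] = -3.42000000000000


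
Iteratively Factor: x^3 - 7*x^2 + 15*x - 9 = (x - 1)*(x^2 - 6*x + 9) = (x - 3)*(x - 1)*(x - 3)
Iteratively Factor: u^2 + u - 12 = (u + 4)*(u - 3)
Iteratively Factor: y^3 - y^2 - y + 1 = (y - 1)*(y^2 - 1) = (y - 1)^2*(y + 1)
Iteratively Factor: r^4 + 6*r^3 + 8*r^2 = (r)*(r^3 + 6*r^2 + 8*r) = r*(r + 2)*(r^2 + 4*r) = r*(r + 2)*(r + 4)*(r)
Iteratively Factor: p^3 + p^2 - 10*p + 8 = (p - 1)*(p^2 + 2*p - 8) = (p - 1)*(p + 4)*(p - 2)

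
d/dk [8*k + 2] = 8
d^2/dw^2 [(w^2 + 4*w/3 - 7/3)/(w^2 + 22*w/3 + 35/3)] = -12/(w^3 + 15*w^2 + 75*w + 125)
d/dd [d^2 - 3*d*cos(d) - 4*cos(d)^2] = 3*d*sin(d) + 2*d + 4*sin(2*d) - 3*cos(d)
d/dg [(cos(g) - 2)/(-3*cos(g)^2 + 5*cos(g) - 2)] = (3*sin(g)^2 + 12*cos(g) - 11)*sin(g)/(3*cos(g)^2 - 5*cos(g) + 2)^2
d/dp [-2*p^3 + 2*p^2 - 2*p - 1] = -6*p^2 + 4*p - 2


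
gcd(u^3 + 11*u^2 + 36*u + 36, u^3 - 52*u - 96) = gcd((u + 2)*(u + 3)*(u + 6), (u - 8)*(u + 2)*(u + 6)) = u^2 + 8*u + 12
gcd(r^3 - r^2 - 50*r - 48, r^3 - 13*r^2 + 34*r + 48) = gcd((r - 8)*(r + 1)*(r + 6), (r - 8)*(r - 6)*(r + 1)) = r^2 - 7*r - 8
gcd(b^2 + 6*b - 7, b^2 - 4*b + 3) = b - 1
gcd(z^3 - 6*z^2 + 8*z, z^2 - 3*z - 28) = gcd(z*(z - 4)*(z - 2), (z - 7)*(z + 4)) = 1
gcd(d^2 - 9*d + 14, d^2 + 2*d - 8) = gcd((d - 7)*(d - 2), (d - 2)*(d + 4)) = d - 2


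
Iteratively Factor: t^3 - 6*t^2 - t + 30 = (t - 3)*(t^2 - 3*t - 10) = (t - 3)*(t + 2)*(t - 5)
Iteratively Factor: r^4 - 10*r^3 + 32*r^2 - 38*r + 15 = (r - 1)*(r^3 - 9*r^2 + 23*r - 15) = (r - 1)^2*(r^2 - 8*r + 15) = (r - 5)*(r - 1)^2*(r - 3)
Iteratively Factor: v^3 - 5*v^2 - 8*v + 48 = (v - 4)*(v^2 - v - 12) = (v - 4)^2*(v + 3)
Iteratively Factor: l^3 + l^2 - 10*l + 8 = (l + 4)*(l^2 - 3*l + 2) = (l - 2)*(l + 4)*(l - 1)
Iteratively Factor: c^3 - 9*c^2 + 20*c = (c)*(c^2 - 9*c + 20) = c*(c - 5)*(c - 4)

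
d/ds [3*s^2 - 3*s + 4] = 6*s - 3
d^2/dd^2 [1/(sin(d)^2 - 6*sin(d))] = 2*(-2*sin(d) + 9 - 15/sin(d) - 18/sin(d)^2 + 36/sin(d)^3)/(sin(d) - 6)^3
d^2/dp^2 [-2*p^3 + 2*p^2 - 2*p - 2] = 4 - 12*p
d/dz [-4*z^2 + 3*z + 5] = 3 - 8*z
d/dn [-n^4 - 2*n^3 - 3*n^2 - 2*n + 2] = -4*n^3 - 6*n^2 - 6*n - 2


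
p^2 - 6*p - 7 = (p - 7)*(p + 1)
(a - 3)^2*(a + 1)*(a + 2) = a^4 - 3*a^3 - 7*a^2 + 15*a + 18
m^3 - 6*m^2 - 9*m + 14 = (m - 7)*(m - 1)*(m + 2)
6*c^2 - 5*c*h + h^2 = (-3*c + h)*(-2*c + h)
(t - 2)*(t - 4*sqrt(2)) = t^2 - 4*sqrt(2)*t - 2*t + 8*sqrt(2)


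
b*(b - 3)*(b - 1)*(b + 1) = b^4 - 3*b^3 - b^2 + 3*b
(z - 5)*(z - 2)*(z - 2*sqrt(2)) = z^3 - 7*z^2 - 2*sqrt(2)*z^2 + 10*z + 14*sqrt(2)*z - 20*sqrt(2)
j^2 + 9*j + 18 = (j + 3)*(j + 6)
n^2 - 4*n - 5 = (n - 5)*(n + 1)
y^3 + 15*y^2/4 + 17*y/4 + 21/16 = (y + 1/2)*(y + 3/2)*(y + 7/4)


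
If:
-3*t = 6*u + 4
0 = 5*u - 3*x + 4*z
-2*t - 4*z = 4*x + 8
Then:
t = 7*z + 8/3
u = -7*z/2 - 2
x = -9*z/2 - 10/3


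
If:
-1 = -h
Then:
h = 1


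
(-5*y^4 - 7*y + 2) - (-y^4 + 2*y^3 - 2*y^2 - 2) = -4*y^4 - 2*y^3 + 2*y^2 - 7*y + 4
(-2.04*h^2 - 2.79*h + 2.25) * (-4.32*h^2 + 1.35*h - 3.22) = 8.8128*h^4 + 9.2988*h^3 - 6.9177*h^2 + 12.0213*h - 7.245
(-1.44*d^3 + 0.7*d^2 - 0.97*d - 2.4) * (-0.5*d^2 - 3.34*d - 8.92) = 0.72*d^5 + 4.4596*d^4 + 10.9918*d^3 - 1.8042*d^2 + 16.6684*d + 21.408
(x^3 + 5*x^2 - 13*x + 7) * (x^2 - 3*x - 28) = x^5 + 2*x^4 - 56*x^3 - 94*x^2 + 343*x - 196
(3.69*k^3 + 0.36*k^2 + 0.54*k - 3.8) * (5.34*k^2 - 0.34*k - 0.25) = 19.7046*k^5 + 0.6678*k^4 + 1.8387*k^3 - 20.5656*k^2 + 1.157*k + 0.95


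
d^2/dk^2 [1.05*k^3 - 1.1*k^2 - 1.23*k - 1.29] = 6.3*k - 2.2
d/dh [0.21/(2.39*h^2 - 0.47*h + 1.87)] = (0.0987 - 1.0038*h)/(2.39*h^2 - 0.47*h + 1.87)^2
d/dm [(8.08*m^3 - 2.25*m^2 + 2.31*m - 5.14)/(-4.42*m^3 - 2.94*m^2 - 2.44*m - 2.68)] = (-1.4210854715202e-14*m^5 - 33.7002*m^4 - 19.01*m^3 - 120.8382*m^2 - 18.1632*m - 18.7324)/(19.5364*m^6 + 25.9896*m^5 + 30.2132*m^4 + 38.0384*m^3 + 21.712*m^2 + 13.0784*m + 7.1824)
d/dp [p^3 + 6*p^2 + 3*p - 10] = 3*p^2 + 12*p + 3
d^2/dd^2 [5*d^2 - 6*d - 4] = 10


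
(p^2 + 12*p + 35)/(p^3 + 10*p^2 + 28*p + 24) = (p^2 + 12*p + 35)/(p^3 + 10*p^2 + 28*p + 24)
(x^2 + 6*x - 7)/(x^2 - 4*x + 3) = (x + 7)/(x - 3)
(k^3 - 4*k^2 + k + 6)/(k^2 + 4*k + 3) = (k^2 - 5*k + 6)/(k + 3)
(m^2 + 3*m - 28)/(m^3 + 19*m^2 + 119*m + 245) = (m - 4)/(m^2 + 12*m + 35)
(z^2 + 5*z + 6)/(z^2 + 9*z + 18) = (z + 2)/(z + 6)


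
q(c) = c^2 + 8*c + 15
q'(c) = 2*c + 8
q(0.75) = 21.56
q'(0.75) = 9.50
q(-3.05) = -0.10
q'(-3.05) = 1.90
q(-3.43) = -0.68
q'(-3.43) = 1.14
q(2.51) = 41.38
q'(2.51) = 13.02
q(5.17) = 83.09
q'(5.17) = 18.34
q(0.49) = 19.16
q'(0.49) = 8.98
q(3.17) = 50.41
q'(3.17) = 14.34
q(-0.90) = 8.61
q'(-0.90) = 6.20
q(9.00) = 168.00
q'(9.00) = 26.00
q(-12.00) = 63.00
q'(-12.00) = -16.00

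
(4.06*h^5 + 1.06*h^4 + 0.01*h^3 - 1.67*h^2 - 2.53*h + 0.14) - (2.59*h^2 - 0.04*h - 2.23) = 4.06*h^5 + 1.06*h^4 + 0.01*h^3 - 4.26*h^2 - 2.49*h + 2.37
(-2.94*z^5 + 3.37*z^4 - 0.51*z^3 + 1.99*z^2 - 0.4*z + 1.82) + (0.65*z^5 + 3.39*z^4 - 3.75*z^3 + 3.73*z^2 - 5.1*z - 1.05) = -2.29*z^5 + 6.76*z^4 - 4.26*z^3 + 5.72*z^2 - 5.5*z + 0.77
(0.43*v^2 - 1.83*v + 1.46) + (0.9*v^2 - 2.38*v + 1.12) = 1.33*v^2 - 4.21*v + 2.58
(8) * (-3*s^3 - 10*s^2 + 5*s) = -24*s^3 - 80*s^2 + 40*s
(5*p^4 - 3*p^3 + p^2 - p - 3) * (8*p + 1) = 40*p^5 - 19*p^4 + 5*p^3 - 7*p^2 - 25*p - 3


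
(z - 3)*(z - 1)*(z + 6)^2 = z^4 + 8*z^3 - 9*z^2 - 108*z + 108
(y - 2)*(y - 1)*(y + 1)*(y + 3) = y^4 + y^3 - 7*y^2 - y + 6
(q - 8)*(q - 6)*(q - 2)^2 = q^4 - 18*q^3 + 108*q^2 - 248*q + 192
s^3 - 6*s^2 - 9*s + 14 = (s - 7)*(s - 1)*(s + 2)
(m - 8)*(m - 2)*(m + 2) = m^3 - 8*m^2 - 4*m + 32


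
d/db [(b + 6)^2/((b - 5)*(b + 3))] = 2*(-7*b^2 - 51*b - 54)/(b^4 - 4*b^3 - 26*b^2 + 60*b + 225)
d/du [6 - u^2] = -2*u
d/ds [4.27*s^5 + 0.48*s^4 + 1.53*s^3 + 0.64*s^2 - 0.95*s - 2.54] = 21.35*s^4 + 1.92*s^3 + 4.59*s^2 + 1.28*s - 0.95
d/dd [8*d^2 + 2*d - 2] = 16*d + 2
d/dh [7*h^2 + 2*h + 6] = 14*h + 2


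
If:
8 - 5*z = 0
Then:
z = 8/5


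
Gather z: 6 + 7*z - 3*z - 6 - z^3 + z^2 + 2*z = -z^3 + z^2 + 6*z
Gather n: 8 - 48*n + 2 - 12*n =10 - 60*n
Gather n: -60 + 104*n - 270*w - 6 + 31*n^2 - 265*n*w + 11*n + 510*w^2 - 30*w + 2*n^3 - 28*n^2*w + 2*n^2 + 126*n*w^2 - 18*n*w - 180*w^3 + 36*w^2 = 2*n^3 + n^2*(33 - 28*w) + n*(126*w^2 - 283*w + 115) - 180*w^3 + 546*w^2 - 300*w - 66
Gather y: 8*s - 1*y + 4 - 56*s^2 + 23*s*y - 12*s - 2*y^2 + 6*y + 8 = -56*s^2 - 4*s - 2*y^2 + y*(23*s + 5) + 12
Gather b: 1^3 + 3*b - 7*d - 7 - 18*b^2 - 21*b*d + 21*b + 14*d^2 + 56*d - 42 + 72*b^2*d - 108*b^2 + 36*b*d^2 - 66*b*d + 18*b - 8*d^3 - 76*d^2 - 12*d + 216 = b^2*(72*d - 126) + b*(36*d^2 - 87*d + 42) - 8*d^3 - 62*d^2 + 37*d + 168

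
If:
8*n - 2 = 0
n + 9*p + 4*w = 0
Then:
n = 1/4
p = -4*w/9 - 1/36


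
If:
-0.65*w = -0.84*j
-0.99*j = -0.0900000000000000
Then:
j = 0.09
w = 0.12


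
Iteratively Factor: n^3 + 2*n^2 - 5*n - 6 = (n + 3)*(n^2 - n - 2) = (n + 1)*(n + 3)*(n - 2)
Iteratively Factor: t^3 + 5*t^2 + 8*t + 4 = (t + 2)*(t^2 + 3*t + 2) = (t + 1)*(t + 2)*(t + 2)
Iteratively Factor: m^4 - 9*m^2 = (m)*(m^3 - 9*m) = m^2*(m^2 - 9) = m^2*(m - 3)*(m + 3)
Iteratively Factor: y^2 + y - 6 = (y + 3)*(y - 2)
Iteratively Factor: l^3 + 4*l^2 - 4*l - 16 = (l + 2)*(l^2 + 2*l - 8) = (l - 2)*(l + 2)*(l + 4)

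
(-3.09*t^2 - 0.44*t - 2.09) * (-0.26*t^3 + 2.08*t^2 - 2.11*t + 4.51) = 0.8034*t^5 - 6.3128*t^4 + 6.1481*t^3 - 17.3547*t^2 + 2.4255*t - 9.4259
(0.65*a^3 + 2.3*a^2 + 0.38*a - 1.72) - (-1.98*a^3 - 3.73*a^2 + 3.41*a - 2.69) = 2.63*a^3 + 6.03*a^2 - 3.03*a + 0.97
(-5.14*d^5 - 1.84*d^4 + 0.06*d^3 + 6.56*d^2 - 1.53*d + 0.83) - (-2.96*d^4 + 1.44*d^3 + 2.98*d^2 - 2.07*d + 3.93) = -5.14*d^5 + 1.12*d^4 - 1.38*d^3 + 3.58*d^2 + 0.54*d - 3.1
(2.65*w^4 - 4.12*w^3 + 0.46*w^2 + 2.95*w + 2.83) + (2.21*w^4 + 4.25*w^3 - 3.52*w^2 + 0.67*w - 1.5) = 4.86*w^4 + 0.13*w^3 - 3.06*w^2 + 3.62*w + 1.33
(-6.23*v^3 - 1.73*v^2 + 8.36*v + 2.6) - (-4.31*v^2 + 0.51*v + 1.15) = -6.23*v^3 + 2.58*v^2 + 7.85*v + 1.45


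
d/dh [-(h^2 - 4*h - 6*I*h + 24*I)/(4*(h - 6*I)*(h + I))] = (-4 - I)/(4*(h^2 + 2*I*h - 1))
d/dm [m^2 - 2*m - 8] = 2*m - 2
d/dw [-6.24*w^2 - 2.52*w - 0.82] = -12.48*w - 2.52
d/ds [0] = 0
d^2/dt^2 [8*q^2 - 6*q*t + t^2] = 2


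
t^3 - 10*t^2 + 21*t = t*(t - 7)*(t - 3)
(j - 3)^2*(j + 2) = j^3 - 4*j^2 - 3*j + 18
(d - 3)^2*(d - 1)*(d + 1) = d^4 - 6*d^3 + 8*d^2 + 6*d - 9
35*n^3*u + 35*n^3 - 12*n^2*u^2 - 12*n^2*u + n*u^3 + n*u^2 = (-7*n + u)*(-5*n + u)*(n*u + n)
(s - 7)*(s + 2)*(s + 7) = s^3 + 2*s^2 - 49*s - 98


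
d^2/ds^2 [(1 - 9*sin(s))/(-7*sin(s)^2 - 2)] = (-3969*sin(s)^5 + 196*sin(s)^4 - 350*sin(s)^2 + 5283*sin(s)/2 - 1512*sin(3*s) + 441*sin(5*s)/2 + 28)/(7*sin(s)^2 + 2)^3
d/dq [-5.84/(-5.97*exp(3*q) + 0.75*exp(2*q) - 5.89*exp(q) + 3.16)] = (-104.5944*exp(2*q) + 8.76*exp(q) - 34.3976)*exp(q)/(5.97*exp(3*q) - 0.75*exp(2*q) + 5.89*exp(q) - 3.16)^2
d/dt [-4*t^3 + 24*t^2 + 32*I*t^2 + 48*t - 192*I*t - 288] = -12*t^2 + t*(48 + 64*I) + 48 - 192*I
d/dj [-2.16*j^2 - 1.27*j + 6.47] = -4.32*j - 1.27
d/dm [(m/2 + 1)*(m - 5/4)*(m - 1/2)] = 3*m^2/2 + m/4 - 23/16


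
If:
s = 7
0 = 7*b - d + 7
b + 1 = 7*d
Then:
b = -1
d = 0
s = 7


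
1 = 1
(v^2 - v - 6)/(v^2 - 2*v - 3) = (v + 2)/(v + 1)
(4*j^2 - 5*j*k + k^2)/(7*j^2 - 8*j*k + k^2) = (4*j - k)/(7*j - k)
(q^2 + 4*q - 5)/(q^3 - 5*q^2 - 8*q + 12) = (q + 5)/(q^2 - 4*q - 12)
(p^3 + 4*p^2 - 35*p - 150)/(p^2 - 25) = (p^2 - p - 30)/(p - 5)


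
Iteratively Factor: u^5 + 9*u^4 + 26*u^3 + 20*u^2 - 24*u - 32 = (u + 4)*(u^4 + 5*u^3 + 6*u^2 - 4*u - 8) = (u + 2)*(u + 4)*(u^3 + 3*u^2 - 4) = (u - 1)*(u + 2)*(u + 4)*(u^2 + 4*u + 4) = (u - 1)*(u + 2)^2*(u + 4)*(u + 2)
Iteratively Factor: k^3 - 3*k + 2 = (k - 1)*(k^2 + k - 2) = (k - 1)^2*(k + 2)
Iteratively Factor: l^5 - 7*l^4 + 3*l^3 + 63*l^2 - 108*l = (l + 3)*(l^4 - 10*l^3 + 33*l^2 - 36*l) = (l - 3)*(l + 3)*(l^3 - 7*l^2 + 12*l) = (l - 3)^2*(l + 3)*(l^2 - 4*l) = l*(l - 3)^2*(l + 3)*(l - 4)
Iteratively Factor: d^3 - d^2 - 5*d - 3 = (d + 1)*(d^2 - 2*d - 3) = (d - 3)*(d + 1)*(d + 1)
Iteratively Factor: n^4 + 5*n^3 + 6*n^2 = (n + 3)*(n^3 + 2*n^2) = (n + 2)*(n + 3)*(n^2) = n*(n + 2)*(n + 3)*(n)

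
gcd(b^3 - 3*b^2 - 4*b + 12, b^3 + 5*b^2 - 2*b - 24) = b - 2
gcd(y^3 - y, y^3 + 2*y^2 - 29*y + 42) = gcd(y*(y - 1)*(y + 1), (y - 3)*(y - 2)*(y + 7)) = 1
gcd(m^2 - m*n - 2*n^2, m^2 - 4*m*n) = 1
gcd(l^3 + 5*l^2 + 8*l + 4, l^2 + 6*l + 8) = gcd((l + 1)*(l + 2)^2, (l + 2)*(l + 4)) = l + 2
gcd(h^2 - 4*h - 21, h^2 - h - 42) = h - 7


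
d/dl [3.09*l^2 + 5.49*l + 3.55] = 6.18*l + 5.49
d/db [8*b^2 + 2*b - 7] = 16*b + 2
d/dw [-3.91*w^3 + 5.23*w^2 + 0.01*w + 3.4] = -11.73*w^2 + 10.46*w + 0.01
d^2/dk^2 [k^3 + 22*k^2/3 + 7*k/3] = 6*k + 44/3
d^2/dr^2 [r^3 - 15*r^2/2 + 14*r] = 6*r - 15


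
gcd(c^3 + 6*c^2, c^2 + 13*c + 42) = c + 6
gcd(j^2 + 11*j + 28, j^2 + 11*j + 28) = j^2 + 11*j + 28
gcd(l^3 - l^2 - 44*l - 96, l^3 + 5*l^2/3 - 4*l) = l + 3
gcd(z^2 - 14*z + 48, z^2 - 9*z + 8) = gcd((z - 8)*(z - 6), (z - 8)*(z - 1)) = z - 8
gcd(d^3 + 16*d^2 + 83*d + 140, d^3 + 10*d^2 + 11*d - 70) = d^2 + 12*d + 35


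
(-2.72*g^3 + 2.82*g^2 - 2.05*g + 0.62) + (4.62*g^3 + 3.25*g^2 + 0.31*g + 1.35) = 1.9*g^3 + 6.07*g^2 - 1.74*g + 1.97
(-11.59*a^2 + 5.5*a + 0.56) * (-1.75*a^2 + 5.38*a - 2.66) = 20.2825*a^4 - 71.9792*a^3 + 59.4394*a^2 - 11.6172*a - 1.4896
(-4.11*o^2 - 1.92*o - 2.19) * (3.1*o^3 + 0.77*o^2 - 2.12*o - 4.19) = -12.741*o^5 - 9.1167*o^4 + 0.4458*o^3 + 19.605*o^2 + 12.6876*o + 9.1761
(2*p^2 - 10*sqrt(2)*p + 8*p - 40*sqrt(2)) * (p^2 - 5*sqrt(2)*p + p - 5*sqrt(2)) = 2*p^4 - 20*sqrt(2)*p^3 + 10*p^3 - 100*sqrt(2)*p^2 + 108*p^2 - 80*sqrt(2)*p + 500*p + 400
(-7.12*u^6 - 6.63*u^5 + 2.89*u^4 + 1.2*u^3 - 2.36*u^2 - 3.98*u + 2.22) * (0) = 0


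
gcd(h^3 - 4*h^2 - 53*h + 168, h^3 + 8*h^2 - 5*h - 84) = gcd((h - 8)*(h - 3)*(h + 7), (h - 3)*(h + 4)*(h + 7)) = h^2 + 4*h - 21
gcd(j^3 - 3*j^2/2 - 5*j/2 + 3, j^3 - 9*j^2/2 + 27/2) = j + 3/2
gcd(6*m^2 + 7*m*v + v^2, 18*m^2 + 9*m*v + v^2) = 6*m + v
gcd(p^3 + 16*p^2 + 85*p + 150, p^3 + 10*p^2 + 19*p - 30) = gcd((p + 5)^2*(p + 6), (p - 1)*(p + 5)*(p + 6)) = p^2 + 11*p + 30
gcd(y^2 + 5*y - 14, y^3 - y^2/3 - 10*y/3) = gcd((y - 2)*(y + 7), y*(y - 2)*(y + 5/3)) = y - 2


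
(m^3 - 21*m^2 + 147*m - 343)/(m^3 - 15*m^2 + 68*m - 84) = (m^2 - 14*m + 49)/(m^2 - 8*m + 12)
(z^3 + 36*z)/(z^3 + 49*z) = (z^2 + 36)/(z^2 + 49)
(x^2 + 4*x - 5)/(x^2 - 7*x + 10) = (x^2 + 4*x - 5)/(x^2 - 7*x + 10)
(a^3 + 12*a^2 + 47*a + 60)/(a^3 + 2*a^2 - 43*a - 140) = (a + 3)/(a - 7)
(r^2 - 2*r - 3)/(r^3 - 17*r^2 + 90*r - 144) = (r + 1)/(r^2 - 14*r + 48)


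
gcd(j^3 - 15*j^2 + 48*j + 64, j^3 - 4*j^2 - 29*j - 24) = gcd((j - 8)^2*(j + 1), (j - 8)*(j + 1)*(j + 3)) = j^2 - 7*j - 8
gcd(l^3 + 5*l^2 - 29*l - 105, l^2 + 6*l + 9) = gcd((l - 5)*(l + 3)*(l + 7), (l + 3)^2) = l + 3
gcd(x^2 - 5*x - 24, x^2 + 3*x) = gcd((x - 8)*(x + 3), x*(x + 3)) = x + 3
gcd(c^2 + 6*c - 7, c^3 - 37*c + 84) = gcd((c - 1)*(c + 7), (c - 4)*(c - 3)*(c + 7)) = c + 7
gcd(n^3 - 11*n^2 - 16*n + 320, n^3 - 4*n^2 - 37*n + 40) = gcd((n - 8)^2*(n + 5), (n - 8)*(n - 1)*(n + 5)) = n^2 - 3*n - 40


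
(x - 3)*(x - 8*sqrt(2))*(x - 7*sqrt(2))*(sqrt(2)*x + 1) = sqrt(2)*x^4 - 29*x^3 - 3*sqrt(2)*x^3 + 87*x^2 + 97*sqrt(2)*x^2 - 291*sqrt(2)*x + 112*x - 336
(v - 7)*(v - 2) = v^2 - 9*v + 14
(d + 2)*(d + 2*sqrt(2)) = d^2 + 2*d + 2*sqrt(2)*d + 4*sqrt(2)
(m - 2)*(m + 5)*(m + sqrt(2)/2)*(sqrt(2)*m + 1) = sqrt(2)*m^4 + 2*m^3 + 3*sqrt(2)*m^3 - 19*sqrt(2)*m^2/2 + 6*m^2 - 20*m + 3*sqrt(2)*m/2 - 5*sqrt(2)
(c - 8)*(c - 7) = c^2 - 15*c + 56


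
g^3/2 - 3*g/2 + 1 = (g/2 + 1)*(g - 1)^2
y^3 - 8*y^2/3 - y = y*(y - 3)*(y + 1/3)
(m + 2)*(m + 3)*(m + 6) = m^3 + 11*m^2 + 36*m + 36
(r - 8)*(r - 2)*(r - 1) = r^3 - 11*r^2 + 26*r - 16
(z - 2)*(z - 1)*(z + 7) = z^3 + 4*z^2 - 19*z + 14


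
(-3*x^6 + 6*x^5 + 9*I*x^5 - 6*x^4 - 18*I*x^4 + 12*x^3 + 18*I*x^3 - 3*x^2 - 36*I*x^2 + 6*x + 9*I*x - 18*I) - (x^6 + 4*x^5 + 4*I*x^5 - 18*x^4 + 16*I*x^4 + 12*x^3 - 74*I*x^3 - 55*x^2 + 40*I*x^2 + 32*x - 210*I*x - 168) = -4*x^6 + 2*x^5 + 5*I*x^5 + 12*x^4 - 34*I*x^4 + 92*I*x^3 + 52*x^2 - 76*I*x^2 - 26*x + 219*I*x + 168 - 18*I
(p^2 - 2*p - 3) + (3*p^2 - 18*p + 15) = 4*p^2 - 20*p + 12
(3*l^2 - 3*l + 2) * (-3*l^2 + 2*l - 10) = -9*l^4 + 15*l^3 - 42*l^2 + 34*l - 20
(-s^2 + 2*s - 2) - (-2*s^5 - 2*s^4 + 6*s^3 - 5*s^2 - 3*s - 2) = 2*s^5 + 2*s^4 - 6*s^3 + 4*s^2 + 5*s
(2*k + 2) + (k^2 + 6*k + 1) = k^2 + 8*k + 3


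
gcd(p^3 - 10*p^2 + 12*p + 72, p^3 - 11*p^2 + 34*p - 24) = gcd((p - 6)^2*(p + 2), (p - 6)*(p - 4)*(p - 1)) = p - 6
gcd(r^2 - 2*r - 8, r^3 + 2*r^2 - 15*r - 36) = r - 4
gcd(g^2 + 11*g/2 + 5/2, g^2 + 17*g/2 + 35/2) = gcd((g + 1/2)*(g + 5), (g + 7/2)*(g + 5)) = g + 5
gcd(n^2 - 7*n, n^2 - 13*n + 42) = n - 7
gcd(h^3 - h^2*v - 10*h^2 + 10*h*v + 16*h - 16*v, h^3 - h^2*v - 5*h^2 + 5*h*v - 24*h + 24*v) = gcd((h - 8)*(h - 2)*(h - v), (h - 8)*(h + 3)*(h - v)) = -h^2 + h*v + 8*h - 8*v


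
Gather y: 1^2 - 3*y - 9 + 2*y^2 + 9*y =2*y^2 + 6*y - 8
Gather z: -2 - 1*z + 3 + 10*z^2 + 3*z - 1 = 10*z^2 + 2*z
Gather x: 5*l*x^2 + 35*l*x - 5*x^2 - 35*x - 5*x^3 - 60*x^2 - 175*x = -5*x^3 + x^2*(5*l - 65) + x*(35*l - 210)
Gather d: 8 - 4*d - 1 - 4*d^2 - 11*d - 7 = -4*d^2 - 15*d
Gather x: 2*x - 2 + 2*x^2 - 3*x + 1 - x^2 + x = x^2 - 1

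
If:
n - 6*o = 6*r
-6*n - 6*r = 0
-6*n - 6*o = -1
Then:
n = 1/13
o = 7/78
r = -1/13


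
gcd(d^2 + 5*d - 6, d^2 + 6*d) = d + 6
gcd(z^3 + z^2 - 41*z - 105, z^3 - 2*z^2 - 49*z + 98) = z - 7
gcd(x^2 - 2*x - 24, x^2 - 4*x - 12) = x - 6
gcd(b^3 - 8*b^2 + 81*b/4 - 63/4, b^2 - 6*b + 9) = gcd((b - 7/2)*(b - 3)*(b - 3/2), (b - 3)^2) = b - 3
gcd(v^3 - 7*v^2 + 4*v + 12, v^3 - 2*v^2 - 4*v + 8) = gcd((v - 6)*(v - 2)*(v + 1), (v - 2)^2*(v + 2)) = v - 2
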